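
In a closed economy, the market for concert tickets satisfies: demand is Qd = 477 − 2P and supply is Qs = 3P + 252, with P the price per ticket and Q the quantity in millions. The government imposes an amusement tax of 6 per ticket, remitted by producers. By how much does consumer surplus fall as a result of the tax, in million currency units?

Before the tax: set 477 − 2P = 3P + 252 → P* = 45, Q* = 387.
With the tax collected from producers, supply shifts: Qs = 3(P − 6) + 252.
Solving gives Q = 379.8 with buyers paying 48.6 and producers receiving 42.6 (the 6 wedge).
ΔCS is the trapezoid between Q = 379.8 and Q = 387 of height 3.6: ½ · (387 + 379.8) · 3.6 = 1380.24.

Consumer surplus falls by 1380.24 million.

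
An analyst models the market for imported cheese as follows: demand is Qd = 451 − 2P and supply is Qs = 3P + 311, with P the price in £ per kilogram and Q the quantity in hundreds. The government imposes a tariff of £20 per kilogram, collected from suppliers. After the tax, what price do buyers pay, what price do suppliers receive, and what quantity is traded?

Buyers pay £40; suppliers receive £20; quantity = 371.

Without the tax, 451 − 2P = 3P + 311 gives 5P = 140, so P* = £28 and Q* = 395.
With the tax collected from suppliers, supply shifts: Qs = 3(P − 20) + 311.
Solving gives Q = 371 with buyers paying £40 and suppliers receiving £20 (the £20 wedge).
The less price-elastic side of the market bears the larger share of a per-unit tax.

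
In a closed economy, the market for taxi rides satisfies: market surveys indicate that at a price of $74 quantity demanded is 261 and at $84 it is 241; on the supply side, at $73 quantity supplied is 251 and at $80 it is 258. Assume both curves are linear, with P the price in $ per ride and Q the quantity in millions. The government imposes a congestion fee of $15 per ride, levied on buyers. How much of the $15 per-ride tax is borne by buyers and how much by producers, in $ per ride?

Buyers bear $5 per ride; producers bear $10 per ride.

Demand slope: (241 − 261)/(84 − 74) = -2, so Qd = 409 − 2P.
Supply slope: (258 − 251)/(80 − 73) = 1, so Qs = P + 178.
Before the tax: set 409 − 2P = P + 178 → P* = $77, Q* = 255.
With the tax collected from buyers, demand (in seller-price terms) shifts: Qd = 409 − 2(P + 15).
Solving gives Q = 245 with buyers paying $82 and producers receiving $67 (the $15 wedge).
Burden on buyers: $5; on producers: $10. (They sum to $15.)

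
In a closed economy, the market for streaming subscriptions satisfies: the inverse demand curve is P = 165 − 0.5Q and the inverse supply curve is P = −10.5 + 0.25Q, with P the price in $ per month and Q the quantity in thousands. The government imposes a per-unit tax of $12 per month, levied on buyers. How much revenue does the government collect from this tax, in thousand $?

Inverting to Q(P) form: Qd = 330 − 2P; Qs = 4P + 42.
Without the tax, 330 − 2P = 4P + 42 gives 6P = 288, so P* = $48 and Q* = 234.
With the tax collected from buyers, demand (in seller-price terms) shifts: Qd = 330 − 2(P + 12).
New equilibrium: buyers pay $56, producers receive $44, Q = 218. (Wedge: Pb − Ps = 12.)
Revenue = t · Q = 12 · 218 = $2616.

Tax revenue = $2616 thousand.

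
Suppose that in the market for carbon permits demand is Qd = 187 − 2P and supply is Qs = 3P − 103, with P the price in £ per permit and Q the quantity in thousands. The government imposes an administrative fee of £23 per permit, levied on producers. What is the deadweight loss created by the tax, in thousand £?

Deadweight loss = £317.4 thousand.

Before the tax: set 187 − 2P = 3P − 103 → P* = £58, Q* = 71.
With the tax collected from producers, supply shifts: Qs = 3(P − 23) − 103.
Solving gives Q = 43.4 with buyers paying £71.8 and producers receiving £48.8 (the £23 wedge).
Quantity falls by |ΔQ| = |71 − 43.4| = 27.6.
DWL = ½ · t · |ΔQ| = ½ · 23 · 27.6 = £317.4.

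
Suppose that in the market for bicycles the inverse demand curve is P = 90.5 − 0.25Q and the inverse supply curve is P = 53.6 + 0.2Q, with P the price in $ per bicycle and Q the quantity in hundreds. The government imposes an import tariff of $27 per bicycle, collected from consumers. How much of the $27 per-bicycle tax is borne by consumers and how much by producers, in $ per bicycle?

Consumers bear $15 per bicycle; producers bear $12 per bicycle.

Inverting to Q(P) form: Qd = 362 − 4P; Qs = 5P − 268.
Before the tax: set 362 − 4P = 5P − 268 → P* = $70, Q* = 82.
With the tax collected from consumers, demand (in seller-price terms) shifts: Qd = 362 − 4(P + 27).
Solving gives Q = 22 with consumers paying $85 and producers receiving $58 (the $27 wedge).
Burden on consumers: $15; on producers: $12. (They sum to $27.)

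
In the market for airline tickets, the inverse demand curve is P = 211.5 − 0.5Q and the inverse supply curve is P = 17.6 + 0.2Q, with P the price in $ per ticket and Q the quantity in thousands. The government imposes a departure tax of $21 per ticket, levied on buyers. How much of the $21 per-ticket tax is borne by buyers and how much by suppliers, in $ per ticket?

Buyers bear $15 per ticket; suppliers bear $6 per ticket.

Inverting to Q(P) form: Qd = 423 − 2P; Qs = 5P − 88.
Before the tax: set 423 − 2P = 5P − 88 → P* = $73, Q* = 277.
With the tax collected from buyers, demand (in seller-price terms) shifts: Qd = 423 − 2(P + 21).
New equilibrium: buyers pay $88, suppliers receive $67, Q = 247. (Wedge: Pb − Ps = 21.)
Burden on buyers: $15; on suppliers: $6. (They sum to $21.)
The less price-elastic side of the market bears the larger share of a per-unit tax.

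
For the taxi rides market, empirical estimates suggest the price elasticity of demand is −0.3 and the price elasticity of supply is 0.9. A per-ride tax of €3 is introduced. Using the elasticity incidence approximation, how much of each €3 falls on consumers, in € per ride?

Incidence ratio: consumers' share ≈ εs / (εs + |εd|) = 0.9 / (0.9 + 0.3) = 0.75.
So consumers bear ≈ 0.75 × €3 = €2.25; producers bear €0.75.

Consumers bear ≈ €2.25 per ride.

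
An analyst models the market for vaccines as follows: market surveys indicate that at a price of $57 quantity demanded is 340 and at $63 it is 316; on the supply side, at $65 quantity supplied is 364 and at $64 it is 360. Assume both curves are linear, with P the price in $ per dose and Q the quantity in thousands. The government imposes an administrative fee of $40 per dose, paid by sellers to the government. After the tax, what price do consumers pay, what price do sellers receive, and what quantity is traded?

Consumers pay $78; sellers receive $38; quantity = 256.

Demand slope: (316 − 340)/(63 − 57) = -4, so Qd = 568 − 4P.
Supply slope: (360 − 364)/(64 − 65) = 4, so Qs = 4P + 104.
Before the tax: set 568 − 4P = 4P + 104 → P* = $58, Q* = 336.
With the tax collected from sellers, supply shifts: Qs = 4(P − 40) + 104.
New equilibrium: consumers pay $78, sellers receive $38, Q = 256. (Wedge: Pb − Ps = 40.)
The less price-elastic side of the market bears the larger share of a per-unit tax.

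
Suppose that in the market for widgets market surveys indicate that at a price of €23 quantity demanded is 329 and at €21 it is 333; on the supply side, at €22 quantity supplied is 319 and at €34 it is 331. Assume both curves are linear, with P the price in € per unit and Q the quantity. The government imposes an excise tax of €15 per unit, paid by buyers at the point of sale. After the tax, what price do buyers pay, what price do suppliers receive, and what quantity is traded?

Buyers pay €31; suppliers receive €16; quantity = 313.

Demand slope: (333 − 329)/(21 − 23) = -2, so Qd = 375 − 2P.
Supply slope: (331 − 319)/(34 − 22) = 1, so Qs = P + 297.
Without the tax, 375 − 2P = P + 297 gives 3P = 78, so P* = €26 and Q* = 323.
With the tax collected from buyers, demand (in seller-price terms) shifts: Qd = 375 − 2(P + 15).
Solving gives Q = 313 with buyers paying €31 and suppliers receiving €16 (the €15 wedge).
The less price-elastic side of the market bears the larger share of a per-unit tax.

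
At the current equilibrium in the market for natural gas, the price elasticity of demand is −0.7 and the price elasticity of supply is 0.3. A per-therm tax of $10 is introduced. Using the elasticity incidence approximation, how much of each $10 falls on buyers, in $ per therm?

Buyers bear ≈ $3 per therm.

Incidence ratio: buyers' share ≈ εs / (εs + |εd|) = 0.3 / (0.3 + 0.7) = 0.3.
So buyers bear ≈ 0.3 × $10 = $3; suppliers bear $7.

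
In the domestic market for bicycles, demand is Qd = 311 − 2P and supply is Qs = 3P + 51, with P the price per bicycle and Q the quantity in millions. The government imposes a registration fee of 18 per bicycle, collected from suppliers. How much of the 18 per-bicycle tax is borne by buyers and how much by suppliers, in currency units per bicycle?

Buyers bear 10.8 per bicycle; suppliers bear 7.2 per bicycle.

Before the tax: set 311 − 2P = 3P + 51 → P* = 52, Q* = 207.
With the tax collected from suppliers, supply shifts: Qs = 3(P − 18) + 51.
Solving gives Q = 185.4 with buyers paying 62.8 and suppliers receiving 44.8 (the 18 wedge).
Burden on buyers: 10.8; on suppliers: 7.2. (They sum to 18.)
The less price-elastic side of the market bears the larger share of a per-unit tax.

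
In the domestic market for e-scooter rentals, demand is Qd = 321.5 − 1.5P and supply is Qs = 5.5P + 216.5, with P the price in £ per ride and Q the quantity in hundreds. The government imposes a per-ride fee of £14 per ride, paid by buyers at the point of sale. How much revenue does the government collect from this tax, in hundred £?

Before the tax: set 321.5 − 1.5P = 5.5P + 216.5 → P* = £15, Q* = 299.
With the tax collected from buyers, demand (in seller-price terms) shifts: Qd = 321.5 − 1.5(P + 14).
Solving gives Q = 282.5 with buyers paying £26 and suppliers receiving £12 (the £14 wedge).
Revenue = t · Q = 14 · 282.5 = £3955.

Tax revenue = £3955 hundred.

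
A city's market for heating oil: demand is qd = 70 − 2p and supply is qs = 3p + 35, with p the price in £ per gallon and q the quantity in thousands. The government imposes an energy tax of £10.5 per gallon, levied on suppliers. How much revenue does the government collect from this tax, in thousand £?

Without the tax, 70 − 2p = 3p + 35 gives 5p = 35, so p* = £7 and q* = 56.
With the tax collected from suppliers, supply shifts: qs = 3(p − 10.5) + 35.
New equilibrium: buyers pay £13.3, suppliers receive £2.8, q = 43.4. (Wedge: pb − ps = 10.5.)
Revenue = t · Q = 10.5 · 43.4 = £455.7.

Tax revenue = £455.7 thousand.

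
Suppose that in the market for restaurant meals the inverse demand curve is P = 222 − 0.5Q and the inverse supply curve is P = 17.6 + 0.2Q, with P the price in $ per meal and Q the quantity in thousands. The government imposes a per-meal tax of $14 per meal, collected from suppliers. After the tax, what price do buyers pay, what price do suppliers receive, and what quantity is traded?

Rewrite in direct form: Qd = 444 − 2P and Qs = 5P − 88.
Before the tax: set 444 − 2P = 5P − 88 → P* = $76, Q* = 292.
With the tax collected from suppliers, supply shifts: Qs = 5(P − 14) − 88.
New equilibrium: buyers pay $86, suppliers receive $72, Q = 272. (Wedge: Pb − Ps = 14.)

Buyers pay $86; suppliers receive $72; quantity = 272.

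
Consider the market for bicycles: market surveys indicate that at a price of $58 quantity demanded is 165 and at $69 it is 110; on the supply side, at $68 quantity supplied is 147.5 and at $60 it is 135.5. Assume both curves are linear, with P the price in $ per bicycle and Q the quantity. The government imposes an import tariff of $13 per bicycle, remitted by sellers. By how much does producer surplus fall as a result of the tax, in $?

Producer surplus falls by $1325.

Demand slope: (110 − 165)/(69 − 58) = -5, so Qd = 455 − 5P.
Supply slope: (135.5 − 147.5)/(60 − 68) = 1.5, so Qs = 1.5P + 45.5.
Before the tax: set 455 − 5P = 1.5P + 45.5 → P* = $63, Q* = 140.
With the tax collected from sellers, supply shifts: Qs = 1.5(P − 13) + 45.5.
New equilibrium: consumers pay $66, sellers receive $53, Q = 125. (Wedge: Pb − Ps = 13.)
ΔPS is the trapezoid between Q = 125 and Q = 140 of height $10: ½ · (140 + 125) · 10 = $1325.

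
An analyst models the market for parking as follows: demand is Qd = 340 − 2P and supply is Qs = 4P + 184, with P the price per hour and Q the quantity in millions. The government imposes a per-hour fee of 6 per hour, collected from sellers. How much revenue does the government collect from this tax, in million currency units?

Before the tax: set 340 − 2P = 4P + 184 → P* = 26, Q* = 288.
With the tax collected from sellers, supply shifts: Qs = 4(P − 6) + 184.
New equilibrium: buyers pay 30, sellers receive 24, Q = 280. (Wedge: Pb − Ps = 6.)
Revenue = t · Q = 6 · 280 = 1680.

Tax revenue = 1680 million.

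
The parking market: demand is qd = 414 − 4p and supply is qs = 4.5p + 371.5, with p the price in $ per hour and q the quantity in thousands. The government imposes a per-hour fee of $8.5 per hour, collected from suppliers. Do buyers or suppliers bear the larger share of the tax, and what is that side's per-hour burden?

Buyers bear the larger share: $4.5 per hour.

Before the tax: set 414 − 4p = 4.5p + 371.5 → p* = $5, q* = 394.
With the tax collected from suppliers, supply shifts: qs = 4.5(p − 8.5) + 371.5.
Solving gives q = 376 with buyers paying $9.5 and suppliers receiving $1 (the $8.5 wedge).
Per-hour burden: buyers $4.5, suppliers $4.
Buyers take the larger share because demand is less price-elastic here (demand slope 4 vs supply slope 4.5).
The less price-elastic side of the market bears the larger share of a per-unit tax.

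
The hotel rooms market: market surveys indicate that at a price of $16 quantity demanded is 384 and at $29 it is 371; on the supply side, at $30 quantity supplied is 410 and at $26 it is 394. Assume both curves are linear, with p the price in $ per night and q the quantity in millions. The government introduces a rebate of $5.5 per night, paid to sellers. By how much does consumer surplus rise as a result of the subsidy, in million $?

Demand slope: (371 − 384)/(29 − 16) = -1, so qd = 400 − p.
Supply slope: (394 − 410)/(26 − 30) = 4, so qs = 4p + 290.
Before the subsidy: set 400 − p = 4p + 290 → p* = $22, q* = 378.
With a per-unit subsidy paid to sellers, each receives p + 5.5 per unit sold, so supply becomes qs = 4(p + 5.5) + 290.
New equilibrium: consumers pay $17.6, sellers receive $23.1, q = 382.4. (Wedge: pb − ps = −5.5.)
ΔCS is the trapezoid between Q = 382.4 and Q = 378 of height $4.4: ½ · (378 + 382.4) · 4.4 = $1672.88.

Consumer surplus rises by $1672.88 million.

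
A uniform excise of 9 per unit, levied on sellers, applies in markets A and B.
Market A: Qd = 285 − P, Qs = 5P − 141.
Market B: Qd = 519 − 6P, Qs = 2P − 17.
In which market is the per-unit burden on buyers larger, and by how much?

Market A: pre-tax P* = 71, Q* = 214; post-tax Q = 206.5; per-unit burden on buyers = 7.5.
Market B: pre-tax P* = 67, Q* = 117; post-tax Q = 103.5; per-unit burden on buyers = 2.25.
Difference: 7.5 vs 2.25 → market A is larger by 5.25.

Market A, by 5.25.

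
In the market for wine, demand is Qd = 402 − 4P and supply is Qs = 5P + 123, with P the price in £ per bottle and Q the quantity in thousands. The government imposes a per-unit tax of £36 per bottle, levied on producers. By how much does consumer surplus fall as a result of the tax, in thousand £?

Without the tax, 402 − 4P = 5P + 123 gives 9P = 279, so P* = £31 and Q* = 278.
With the tax collected from producers, supply shifts: Qs = 5(P − 36) + 123.
Solving gives Q = 198 with consumers paying £51 and producers receiving £15 (the £36 wedge).
ΔCS is the trapezoid between Q = 198 and Q = 278 of height £20: ½ · (278 + 198) · 20 = £4760.

Consumer surplus falls by £4760 thousand.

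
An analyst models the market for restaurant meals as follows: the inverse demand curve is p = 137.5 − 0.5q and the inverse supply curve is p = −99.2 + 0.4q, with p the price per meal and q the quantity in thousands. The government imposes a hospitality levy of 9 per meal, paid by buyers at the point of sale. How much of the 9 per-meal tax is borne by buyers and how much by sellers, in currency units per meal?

Rewrite in direct form: qd = 275 − 2p and qs = 2.5p + 248.
Without the tax, 275 − 2p = 2.5p + 248 gives 4.5p = 27, so p* = 6 and q* = 263.
With the tax collected from buyers, demand (in seller-price terms) shifts: qd = 275 − 2(p + 9).
New equilibrium: buyers pay 11, sellers receive 2, q = 253. (Wedge: pb − ps = 9.)
Burden on buyers: 5; on sellers: 4. (They sum to 9.)
The less price-elastic side of the market bears the larger share of a per-unit tax.

Buyers bear 5 per meal; sellers bear 4 per meal.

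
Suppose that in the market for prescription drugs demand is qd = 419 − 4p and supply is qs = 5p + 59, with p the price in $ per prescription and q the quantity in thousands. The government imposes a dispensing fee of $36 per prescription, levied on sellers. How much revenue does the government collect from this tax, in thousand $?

Tax revenue = $6444 thousand.

Before the tax: set 419 − 4p = 5p + 59 → p* = $40, q* = 259.
With the tax collected from sellers, supply shifts: qs = 5(p − 36) + 59.
Solving gives q = 179 with consumers paying $60 and sellers receiving $24 (the $36 wedge).
Revenue = t · Q = 36 · 179 = $6444.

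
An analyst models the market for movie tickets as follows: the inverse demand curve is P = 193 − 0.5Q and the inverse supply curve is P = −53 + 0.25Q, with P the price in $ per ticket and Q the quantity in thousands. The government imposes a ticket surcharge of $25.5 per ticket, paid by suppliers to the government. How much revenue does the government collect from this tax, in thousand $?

Inverting to Q(P) form: Qd = 386 − 2P; Qs = 4P + 212.
Before the tax: set 386 − 2P = 4P + 212 → P* = $29, Q* = 328.
With the tax collected from suppliers, supply shifts: Qs = 4(P − 25.5) + 212.
New equilibrium: consumers pay $46, suppliers receive $20.5, Q = 294. (Wedge: Pb − Ps = 25.5.)
Revenue = t · Q = 25.5 · 294 = $7497.

Tax revenue = $7497 thousand.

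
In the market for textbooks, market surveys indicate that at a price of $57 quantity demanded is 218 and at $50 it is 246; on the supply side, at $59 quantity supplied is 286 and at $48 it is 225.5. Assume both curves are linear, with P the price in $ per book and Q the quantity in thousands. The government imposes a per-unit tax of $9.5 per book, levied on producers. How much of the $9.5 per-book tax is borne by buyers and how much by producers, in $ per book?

Buyers bear $5.5 per book; producers bear $4 per book.

Demand slope: (246 − 218)/(50 − 57) = -4, so Qd = 446 − 4P.
Supply slope: (225.5 − 286)/(48 − 59) = 5.5, so Qs = 5.5P − 38.5.
Without the tax, 446 − 4P = 5.5P − 38.5 gives 9.5P = 484.5, so P* = $51 and Q* = 242.
With the tax collected from producers, supply shifts: Qs = 5.5(P − 9.5) − 38.5.
New equilibrium: buyers pay $56.5, producers receive $47, Q = 220. (Wedge: Pb − Ps = 9.5.)
Burden on buyers: $5.5; on producers: $4. (They sum to $9.5.)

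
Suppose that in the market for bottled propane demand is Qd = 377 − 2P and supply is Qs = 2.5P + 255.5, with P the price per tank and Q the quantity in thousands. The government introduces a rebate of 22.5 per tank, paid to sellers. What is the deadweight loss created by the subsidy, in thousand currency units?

Before the subsidy: set 377 − 2P = 2.5P + 255.5 → P* = 27, Q* = 323.
With a per-unit subsidy paid to sellers, each receives P + 22.5 per unit sold, so supply becomes Qs = 2.5(P + 22.5) + 255.5.
Solving gives Q = 348 with buyers paying 14.5 and sellers receiving 37 (the 22.5 wedge).
Quantity rises by |ΔQ| = |323 − 348| = 25.
DWL = ½ · t · |ΔQ| = ½ · 22.5 · 25 = 281.25.

Deadweight loss = 281.25 thousand.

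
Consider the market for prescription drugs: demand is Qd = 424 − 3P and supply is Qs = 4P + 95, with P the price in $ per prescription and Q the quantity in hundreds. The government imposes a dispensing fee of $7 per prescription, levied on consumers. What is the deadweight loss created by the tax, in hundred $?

Without the tax, 424 − 3P = 4P + 95 gives 7P = 329, so P* = $47 and Q* = 283.
With the tax collected from consumers, demand (in seller-price terms) shifts: Qd = 424 − 3(P + 7).
New equilibrium: consumers pay $51, suppliers receive $44, Q = 271. (Wedge: Pb − Ps = 7.)
Quantity falls by |ΔQ| = |283 − 271| = 12.
DWL = ½ · t · |ΔQ| = ½ · 7 · 12 = $42.

Deadweight loss = $42 hundred.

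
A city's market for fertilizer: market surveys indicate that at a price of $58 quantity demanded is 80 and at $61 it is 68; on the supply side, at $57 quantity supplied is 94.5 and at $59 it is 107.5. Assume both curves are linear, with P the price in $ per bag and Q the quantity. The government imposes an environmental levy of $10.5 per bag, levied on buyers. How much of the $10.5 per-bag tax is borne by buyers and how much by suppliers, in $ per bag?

Demand slope: (68 − 80)/(61 − 58) = -4, so Qd = 312 − 4P.
Supply slope: (107.5 − 94.5)/(59 − 57) = 6.5, so Qs = 6.5P − 276.
Before the tax: set 312 − 4P = 6.5P − 276 → P* = $56, Q* = 88.
With the tax collected from buyers, demand (in seller-price terms) shifts: Qd = 312 − 4(P + 10.5).
New equilibrium: buyers pay $62.5, suppliers receive $52, Q = 62. (Wedge: Pb − Ps = 10.5.)
Burden on buyers: $6.5; on suppliers: $4. (They sum to $10.5.)
The less price-elastic side of the market bears the larger share of a per-unit tax.

Buyers bear $6.5 per bag; suppliers bear $4 per bag.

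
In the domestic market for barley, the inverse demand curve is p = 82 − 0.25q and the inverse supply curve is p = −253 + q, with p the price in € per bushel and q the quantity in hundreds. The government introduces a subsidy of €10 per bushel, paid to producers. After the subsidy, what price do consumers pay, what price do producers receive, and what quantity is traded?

Consumers pay €13; producers receive €23; quantity = 276.

Inverting to q(p) form: qd = 328 − 4p; qs = p + 253.
Before the subsidy: set 328 − 4p = p + 253 → p* = €15, q* = 268.
With a per-unit subsidy paid to producers, each receives p + 10 per unit sold, so supply becomes qs = (p + 10) + 253.
New equilibrium: consumers pay €13, producers receive €23, q = 276. (Wedge: pb − ps = −10.)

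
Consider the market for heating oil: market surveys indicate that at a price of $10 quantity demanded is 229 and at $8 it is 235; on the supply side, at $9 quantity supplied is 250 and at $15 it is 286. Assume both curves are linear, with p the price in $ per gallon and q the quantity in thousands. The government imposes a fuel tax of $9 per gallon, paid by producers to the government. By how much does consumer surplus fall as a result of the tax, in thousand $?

Consumer surplus falls by $1374 thousand.

Demand slope: (235 − 229)/(8 − 10) = -3, so qd = 259 − 3p.
Supply slope: (286 − 250)/(15 − 9) = 6, so qs = 6p + 196.
Without the tax, 259 − 3p = 6p + 196 gives 9p = 63, so p* = $7 and q* = 238.
With the tax collected from producers, supply shifts: qs = 6(p − 9) + 196.
New equilibrium: buyers pay $13, producers receive $4, q = 220. (Wedge: pb − ps = 9.)
ΔCS is the trapezoid between Q = 220 and Q = 238 of height $6: ½ · (238 + 220) · 6 = $1374.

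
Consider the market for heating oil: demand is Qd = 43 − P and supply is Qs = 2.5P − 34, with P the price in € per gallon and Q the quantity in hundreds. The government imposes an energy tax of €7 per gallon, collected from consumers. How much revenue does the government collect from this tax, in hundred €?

Before the tax: set 43 − P = 2.5P − 34 → P* = €22, Q* = 21.
With the tax collected from consumers, demand (in seller-price terms) shifts: Qd = 43 − (P + 7).
New equilibrium: consumers pay €27, sellers receive €20, Q = 16. (Wedge: Pb − Ps = 7.)
Revenue = t · Q = 7 · 16 = €112.

Tax revenue = €112 hundred.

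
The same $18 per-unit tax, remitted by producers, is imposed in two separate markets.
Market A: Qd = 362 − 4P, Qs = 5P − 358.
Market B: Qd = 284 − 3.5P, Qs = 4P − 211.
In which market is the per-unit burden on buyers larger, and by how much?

Market A, by $0.4.

Market A: pre-tax P* = $80, Q* = 42; post-tax Q = 2; per-unit burden on buyers = $10.
Market B: pre-tax P* = $66, Q* = 53; post-tax Q = 19.4; per-unit burden on buyers = $9.6.
Difference: $10 vs $9.6 → market A is larger by $0.4.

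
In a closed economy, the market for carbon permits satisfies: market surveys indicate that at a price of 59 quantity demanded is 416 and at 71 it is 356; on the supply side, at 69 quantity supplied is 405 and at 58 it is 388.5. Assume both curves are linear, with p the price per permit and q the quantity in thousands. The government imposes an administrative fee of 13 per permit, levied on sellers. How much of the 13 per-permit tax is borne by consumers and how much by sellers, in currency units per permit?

Consumers bear 3 per permit; sellers bear 10 per permit.

Demand slope: (356 − 416)/(71 − 59) = -5, so qd = 711 − 5p.
Supply slope: (388.5 − 405)/(58 − 69) = 1.5, so qs = 1.5p + 301.5.
Without the tax, 711 − 5p = 1.5p + 301.5 gives 6.5p = 409.5, so p* = 63 and q* = 396.
With the tax collected from sellers, supply shifts: qs = 1.5(p − 13) + 301.5.
Solving gives q = 381 with consumers paying 66 and sellers receiving 53 (the 13 wedge).
Burden on consumers: 3; on sellers: 10. (They sum to 13.)
The less price-elastic side of the market bears the larger share of a per-unit tax.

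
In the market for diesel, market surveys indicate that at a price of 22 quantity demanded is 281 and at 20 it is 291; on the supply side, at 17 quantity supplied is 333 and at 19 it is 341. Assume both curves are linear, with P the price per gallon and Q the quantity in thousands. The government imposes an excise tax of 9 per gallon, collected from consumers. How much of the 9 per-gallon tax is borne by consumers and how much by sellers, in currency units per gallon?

Consumers bear 4 per gallon; sellers bear 5 per gallon.

Demand slope: (291 − 281)/(20 − 22) = -5, so Qd = 391 − 5P.
Supply slope: (341 − 333)/(19 − 17) = 4, so Qs = 4P + 265.
Before the tax: set 391 − 5P = 4P + 265 → P* = 14, Q* = 321.
With the tax collected from consumers, demand (in seller-price terms) shifts: Qd = 391 − 5(P + 9).
New equilibrium: consumers pay 18, sellers receive 9, Q = 301. (Wedge: Pb − Ps = 9.)
Burden on consumers: 4; on sellers: 5. (They sum to 9.)
The less price-elastic side of the market bears the larger share of a per-unit tax.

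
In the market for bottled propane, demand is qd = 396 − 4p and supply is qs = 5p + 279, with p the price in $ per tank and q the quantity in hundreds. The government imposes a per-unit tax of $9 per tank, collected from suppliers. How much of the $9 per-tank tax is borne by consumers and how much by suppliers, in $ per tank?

Before the tax: set 396 − 4p = 5p + 279 → p* = $13, q* = 344.
With the tax collected from suppliers, supply shifts: qs = 5(p − 9) + 279.
Solving gives q = 324 with consumers paying $18 and suppliers receiving $9 (the $9 wedge).
Burden on consumers: $5; on suppliers: $4. (They sum to $9.)
The less price-elastic side of the market bears the larger share of a per-unit tax.

Consumers bear $5 per tank; suppliers bear $4 per tank.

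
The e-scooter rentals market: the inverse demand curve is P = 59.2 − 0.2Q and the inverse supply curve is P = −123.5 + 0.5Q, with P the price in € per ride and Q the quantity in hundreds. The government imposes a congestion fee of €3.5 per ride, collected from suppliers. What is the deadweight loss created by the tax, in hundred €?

Inverting to Q(P) form: Qd = 296 − 5P; Qs = 2P + 247.
Without the tax, 296 − 5P = 2P + 247 gives 7P = 49, so P* = €7 and Q* = 261.
With the tax collected from suppliers, supply shifts: Qs = 2(P − 3.5) + 247.
Solving gives Q = 256 with buyers paying €8 and suppliers receiving €4.5 (the €3.5 wedge).
Quantity falls by |ΔQ| = |261 − 256| = 5.
DWL = ½ · t · |ΔQ| = ½ · 3.5 · 5 = €8.75.

Deadweight loss = €8.75 hundred.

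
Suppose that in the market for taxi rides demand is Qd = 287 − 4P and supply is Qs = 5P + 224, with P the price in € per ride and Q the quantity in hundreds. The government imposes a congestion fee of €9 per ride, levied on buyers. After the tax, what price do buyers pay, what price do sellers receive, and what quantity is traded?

Without the tax, 287 − 4P = 5P + 224 gives 9P = 63, so P* = €7 and Q* = 259.
With the tax collected from buyers, demand (in seller-price terms) shifts: Qd = 287 − 4(P + 9).
New equilibrium: buyers pay €12, sellers receive €3, Q = 239. (Wedge: Pb − Ps = 9.)
The less price-elastic side of the market bears the larger share of a per-unit tax.

Buyers pay €12; sellers receive €3; quantity = 239.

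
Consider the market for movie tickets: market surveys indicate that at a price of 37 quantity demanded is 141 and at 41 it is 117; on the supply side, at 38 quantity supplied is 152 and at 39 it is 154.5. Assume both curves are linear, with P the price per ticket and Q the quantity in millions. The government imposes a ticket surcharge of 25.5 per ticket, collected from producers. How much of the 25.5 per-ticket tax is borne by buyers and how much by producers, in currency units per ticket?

Buyers bear 7.5 per ticket; producers bear 18 per ticket.

Demand slope: (117 − 141)/(41 − 37) = -6, so Qd = 363 − 6P.
Supply slope: (154.5 − 152)/(39 − 38) = 2.5, so Qs = 2.5P + 57.
Before the tax: set 363 − 6P = 2.5P + 57 → P* = 36, Q* = 147.
With the tax collected from producers, supply shifts: Qs = 2.5(P − 25.5) + 57.
Solving gives Q = 102 with buyers paying 43.5 and producers receiving 18 (the 25.5 wedge).
Burden on buyers: 7.5; on producers: 18. (They sum to 25.5.)
The less price-elastic side of the market bears the larger share of a per-unit tax.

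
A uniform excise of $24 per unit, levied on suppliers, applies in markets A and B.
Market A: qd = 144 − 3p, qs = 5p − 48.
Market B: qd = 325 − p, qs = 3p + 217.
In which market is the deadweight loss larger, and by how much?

Market A, by $324.

Market A: pre-tax p* = $24, q* = 72; post-tax q = 27; deadweight loss = $540.
Market B: pre-tax p* = $27, q* = 298; post-tax q = 280; deadweight loss = $216.
Difference: $540 vs $216 → market A is larger by $324.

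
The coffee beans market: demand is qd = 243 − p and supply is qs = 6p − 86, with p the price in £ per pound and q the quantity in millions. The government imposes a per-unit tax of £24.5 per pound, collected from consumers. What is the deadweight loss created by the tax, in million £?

Before the tax: set 243 − p = 6p − 86 → p* = £47, q* = 196.
With the tax collected from consumers, demand (in seller-price terms) shifts: qd = 243 − (p + 24.5).
New equilibrium: consumers pay £68, producers receive £43.5, q = 175. (Wedge: pb − ps = 24.5.)
Quantity falls by |ΔQ| = |196 − 175| = 21.
DWL = ½ · t · |ΔQ| = ½ · 24.5 · 21 = £257.25.

Deadweight loss = £257.25 million.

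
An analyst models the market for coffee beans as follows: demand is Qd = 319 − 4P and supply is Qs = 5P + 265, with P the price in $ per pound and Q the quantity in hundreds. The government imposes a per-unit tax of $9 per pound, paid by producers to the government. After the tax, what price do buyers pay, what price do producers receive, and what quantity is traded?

Without the tax, 319 − 4P = 5P + 265 gives 9P = 54, so P* = $6 and Q* = 295.
With the tax collected from producers, supply shifts: Qs = 5(P − 9) + 265.
New equilibrium: buyers pay $11, producers receive $2, Q = 275. (Wedge: Pb − Ps = 9.)

Buyers pay $11; producers receive $2; quantity = 275.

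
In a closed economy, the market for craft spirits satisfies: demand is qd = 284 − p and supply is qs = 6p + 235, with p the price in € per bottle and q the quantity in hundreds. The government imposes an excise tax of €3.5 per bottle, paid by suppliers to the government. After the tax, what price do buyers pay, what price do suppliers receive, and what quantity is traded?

Buyers pay €10; suppliers receive €6.5; quantity = 274.

Without the tax, 284 − p = 6p + 235 gives 7p = 49, so p* = €7 and q* = 277.
With the tax collected from suppliers, supply shifts: qs = 6(p − 3.5) + 235.
Solving gives q = 274 with buyers paying €10 and suppliers receiving €6.5 (the €3.5 wedge).
The less price-elastic side of the market bears the larger share of a per-unit tax.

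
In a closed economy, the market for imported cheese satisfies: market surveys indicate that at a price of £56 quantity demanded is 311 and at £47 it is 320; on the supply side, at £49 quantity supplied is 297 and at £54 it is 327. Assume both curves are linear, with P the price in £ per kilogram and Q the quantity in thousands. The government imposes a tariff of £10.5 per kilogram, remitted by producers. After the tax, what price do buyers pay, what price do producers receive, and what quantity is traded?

Demand slope: (320 − 311)/(47 − 56) = -1, so Qd = 367 − P.
Supply slope: (327 − 297)/(54 − 49) = 6, so Qs = 6P + 3.
Before the tax: set 367 − P = 6P + 3 → P* = £52, Q* = 315.
With the tax collected from producers, supply shifts: Qs = 6(P − 10.5) + 3.
New equilibrium: buyers pay £61, producers receive £50.5, Q = 306. (Wedge: Pb − Ps = 10.5.)
The less price-elastic side of the market bears the larger share of a per-unit tax.

Buyers pay £61; producers receive £50.5; quantity = 306.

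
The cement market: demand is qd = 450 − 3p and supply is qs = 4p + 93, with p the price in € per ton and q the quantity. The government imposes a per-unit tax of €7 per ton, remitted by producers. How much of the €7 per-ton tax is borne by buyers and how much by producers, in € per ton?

Buyers bear €4 per ton; producers bear €3 per ton.

Before the tax: set 450 − 3p = 4p + 93 → p* = €51, q* = 297.
With the tax collected from producers, supply shifts: qs = 4(p − 7) + 93.
New equilibrium: buyers pay €55, producers receive €48, q = 285. (Wedge: pb − ps = 7.)
Burden on buyers: €4; on producers: €3. (They sum to €7.)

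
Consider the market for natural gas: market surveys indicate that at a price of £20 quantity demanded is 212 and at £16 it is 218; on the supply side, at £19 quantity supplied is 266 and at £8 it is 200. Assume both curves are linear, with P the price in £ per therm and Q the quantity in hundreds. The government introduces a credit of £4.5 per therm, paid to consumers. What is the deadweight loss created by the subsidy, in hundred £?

Demand slope: (218 − 212)/(16 − 20) = -1.5, so Qd = 242 − 1.5P.
Supply slope: (200 − 266)/(8 − 19) = 6, so Qs = 6P + 152.
Before the subsidy: set 242 − 1.5P = 6P + 152 → P* = £12, Q* = 224.
With a per-unit subsidy paid to consumers, each effectively pays P − 4.5, so demand becomes Qd = 242 − 1.5(P − 4.5).
Solving gives Q = 229.4 with consumers paying £8.4 and sellers receiving £12.9 (the £4.5 wedge).
Quantity rises by |ΔQ| = |224 − 229.4| = 5.4.
DWL = ½ · t · |ΔQ| = ½ · 4.5 · 5.4 = £12.15.

Deadweight loss = £12.15 hundred.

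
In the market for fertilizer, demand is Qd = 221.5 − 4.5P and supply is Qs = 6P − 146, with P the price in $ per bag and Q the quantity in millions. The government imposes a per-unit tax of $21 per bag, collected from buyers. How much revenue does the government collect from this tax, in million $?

Before the tax: set 221.5 − 4.5P = 6P − 146 → P* = $35, Q* = 64.
With the tax collected from buyers, demand (in seller-price terms) shifts: Qd = 221.5 − 4.5(P + 21).
Solving gives Q = 10 with buyers paying $47 and producers receiving $26 (the $21 wedge).
Revenue = t · Q = 21 · 10 = $210.

Tax revenue = $210 million.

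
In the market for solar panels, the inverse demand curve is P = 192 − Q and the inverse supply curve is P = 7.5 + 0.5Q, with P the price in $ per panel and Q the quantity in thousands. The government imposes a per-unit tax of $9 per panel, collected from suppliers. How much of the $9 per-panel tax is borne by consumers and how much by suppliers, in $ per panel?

Rewrite in direct form: Qd = 192 − P and Qs = 2P − 15.
Before the tax: set 192 − P = 2P − 15 → P* = $69, Q* = 123.
With the tax collected from suppliers, supply shifts: Qs = 2(P − 9) − 15.
New equilibrium: consumers pay $75, suppliers receive $66, Q = 117. (Wedge: Pb − Ps = 9.)
Burden on consumers: $6; on suppliers: $3. (They sum to $9.)

Consumers bear $6 per panel; suppliers bear $3 per panel.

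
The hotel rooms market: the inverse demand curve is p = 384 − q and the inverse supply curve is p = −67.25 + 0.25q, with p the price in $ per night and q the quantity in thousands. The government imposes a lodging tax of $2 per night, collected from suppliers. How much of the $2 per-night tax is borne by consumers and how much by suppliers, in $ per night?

Consumers bear $1.6 per night; suppliers bear $0.4 per night.

Rewrite in direct form: qd = 384 − p and qs = 4p + 269.
Before the tax: set 384 − p = 4p + 269 → p* = $23, q* = 361.
With the tax collected from suppliers, supply shifts: qs = 4(p − 2) + 269.
Solving gives q = 359.4 with consumers paying $24.6 and suppliers receiving $22.6 (the $2 wedge).
Burden on consumers: $1.6; on suppliers: $0.4. (They sum to $2.)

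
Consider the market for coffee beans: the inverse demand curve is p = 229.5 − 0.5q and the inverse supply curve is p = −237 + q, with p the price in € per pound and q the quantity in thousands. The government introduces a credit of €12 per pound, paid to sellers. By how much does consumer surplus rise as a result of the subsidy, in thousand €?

Consumer surplus rises by €1260 thousand.

Inverting to q(p) form: qd = 459 − 2p; qs = p + 237.
Without the subsidy, 459 − 2p = p + 237 gives 3p = 222, so p* = €74 and q* = 311.
With a per-unit subsidy paid to sellers, each receives p + 12 per unit sold, so supply becomes qs = (p + 12) + 237.
Solving gives q = 319 with consumers paying €70 and sellers receiving €82 (the €12 wedge).
ΔCS is the trapezoid between Q = 319 and Q = 311 of height €4: ½ · (311 + 319) · 4 = €1260.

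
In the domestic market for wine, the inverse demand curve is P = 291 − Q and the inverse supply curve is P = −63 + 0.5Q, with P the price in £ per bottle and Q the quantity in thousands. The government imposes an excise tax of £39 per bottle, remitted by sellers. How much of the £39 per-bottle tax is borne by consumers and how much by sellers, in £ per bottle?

Inverting to Q(P) form: Qd = 291 − P; Qs = 2P + 126.
Before the tax: set 291 − P = 2P + 126 → P* = £55, Q* = 236.
With the tax collected from sellers, supply shifts: Qs = 2(P − 39) + 126.
New equilibrium: consumers pay £81, sellers receive £42, Q = 210. (Wedge: Pb − Ps = 39.)
Burden on consumers: £26; on sellers: £13. (They sum to £39.)
The less price-elastic side of the market bears the larger share of a per-unit tax.

Consumers bear £26 per bottle; sellers bear £13 per bottle.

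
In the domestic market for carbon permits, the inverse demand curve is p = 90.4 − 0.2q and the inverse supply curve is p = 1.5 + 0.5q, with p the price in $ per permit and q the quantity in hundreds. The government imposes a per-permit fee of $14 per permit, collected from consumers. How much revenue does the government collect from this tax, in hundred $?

Tax revenue = $1498 hundred.

Inverting to q(p) form: qd = 452 − 5p; qs = 2p − 3.
Without the tax, 452 − 5p = 2p − 3 gives 7p = 455, so p* = $65 and q* = 127.
With the tax collected from consumers, demand (in seller-price terms) shifts: qd = 452 − 5(p + 14).
New equilibrium: consumers pay $69, suppliers receive $55, q = 107. (Wedge: pb − ps = 14.)
Revenue = t · Q = 14 · 107 = $1498.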